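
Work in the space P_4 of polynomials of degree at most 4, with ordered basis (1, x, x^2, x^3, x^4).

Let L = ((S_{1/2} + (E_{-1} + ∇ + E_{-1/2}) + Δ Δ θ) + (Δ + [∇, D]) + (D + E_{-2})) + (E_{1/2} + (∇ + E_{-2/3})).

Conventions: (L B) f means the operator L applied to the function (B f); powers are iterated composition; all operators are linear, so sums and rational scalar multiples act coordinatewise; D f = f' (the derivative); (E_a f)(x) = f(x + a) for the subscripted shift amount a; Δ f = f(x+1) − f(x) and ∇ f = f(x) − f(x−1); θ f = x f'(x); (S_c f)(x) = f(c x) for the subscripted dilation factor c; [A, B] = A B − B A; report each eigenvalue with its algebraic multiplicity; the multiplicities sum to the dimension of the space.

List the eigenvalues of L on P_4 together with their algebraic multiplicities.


image of 1: 6
image of x: (11/2)x + 1/3
image of x^2: (21/4)x^2 + (2/3)x + 161/18
image of x^3: (41/8)x^3 + x^2 + (197/6)x + 316/27
image of x^4: (81/16)x^4 + (4/3)x^3 + (233/3)x^2 + (1912/27)x + 46865/648
the matrix is upper triangular; its diagonal is (6, 11/2, 21/4, 41/8, 81/16)
for a triangular matrix the eigenvalues are the diagonal entries, with algebraic multiplicity their repetition count

λ = 81/16 (multiplicity 1), λ = 41/8 (multiplicity 1), λ = 21/4 (multiplicity 1), λ = 11/2 (multiplicity 1), λ = 6 (multiplicity 1)


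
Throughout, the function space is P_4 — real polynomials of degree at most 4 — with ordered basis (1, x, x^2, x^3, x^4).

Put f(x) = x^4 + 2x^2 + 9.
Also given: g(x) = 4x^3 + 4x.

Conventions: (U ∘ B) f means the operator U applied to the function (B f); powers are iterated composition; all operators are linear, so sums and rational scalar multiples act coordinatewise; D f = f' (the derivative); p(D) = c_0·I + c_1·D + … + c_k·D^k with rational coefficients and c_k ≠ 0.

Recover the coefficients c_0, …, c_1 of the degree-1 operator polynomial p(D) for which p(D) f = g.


D^0 f = x^4 + 2x^2 + 9
D^1 f = 4x^3 + 4x
matching coefficients of g against c_0 f + c_1 Df + … from the top degree down determines the c_i
solution: c_0 = 0, c_1 = 1

c_0 = 0, c_1 = 1


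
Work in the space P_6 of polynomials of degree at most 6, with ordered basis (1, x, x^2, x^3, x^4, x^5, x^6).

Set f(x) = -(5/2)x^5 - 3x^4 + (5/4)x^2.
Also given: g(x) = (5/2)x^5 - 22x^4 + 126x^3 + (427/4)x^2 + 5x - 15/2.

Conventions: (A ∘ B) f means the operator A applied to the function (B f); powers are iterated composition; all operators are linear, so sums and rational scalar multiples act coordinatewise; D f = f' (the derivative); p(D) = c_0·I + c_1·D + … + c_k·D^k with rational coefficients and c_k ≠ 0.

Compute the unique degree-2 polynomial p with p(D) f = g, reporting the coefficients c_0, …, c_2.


c_0 = -1, c_1 = 2, c_2 = -3

D^0 f = -(5/2)x^5 - 3x^4 + (5/4)x^2
D^1 f = -(25/2)x^4 - 12x^3 + (5/2)x
D^2 f = -50x^3 - 36x^2 + 5/2
matching coefficients of g against c_0 f + c_1 Df + … from the top degree down determines the c_i
solution: c_0 = -1, c_1 = 2, c_2 = -3


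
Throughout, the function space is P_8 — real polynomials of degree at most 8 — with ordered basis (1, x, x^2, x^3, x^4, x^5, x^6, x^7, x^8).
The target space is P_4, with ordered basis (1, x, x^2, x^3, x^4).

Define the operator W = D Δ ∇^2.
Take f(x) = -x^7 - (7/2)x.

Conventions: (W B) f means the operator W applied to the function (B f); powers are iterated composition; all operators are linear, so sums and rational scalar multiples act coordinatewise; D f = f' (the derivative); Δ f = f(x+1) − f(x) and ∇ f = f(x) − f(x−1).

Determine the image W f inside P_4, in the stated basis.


the image equals g(x) = -840x^3 + 1260x^2 - 1260x + 420

∇ f = -7x^6 + 21x^5 - 35x^4 + 35x^3 - 21x^2 + 7x - 9/2
∇ ∇ f = -42x^5 + 210x^4 - 490x^3 + 630x^2 - 434x + 126
Δ ∇^2 f = -210x^4 + 420x^3 - 630x^2 + 420x - 126
D Δ ∇^2 f = -840x^3 + 1260x^2 - 1260x + 420


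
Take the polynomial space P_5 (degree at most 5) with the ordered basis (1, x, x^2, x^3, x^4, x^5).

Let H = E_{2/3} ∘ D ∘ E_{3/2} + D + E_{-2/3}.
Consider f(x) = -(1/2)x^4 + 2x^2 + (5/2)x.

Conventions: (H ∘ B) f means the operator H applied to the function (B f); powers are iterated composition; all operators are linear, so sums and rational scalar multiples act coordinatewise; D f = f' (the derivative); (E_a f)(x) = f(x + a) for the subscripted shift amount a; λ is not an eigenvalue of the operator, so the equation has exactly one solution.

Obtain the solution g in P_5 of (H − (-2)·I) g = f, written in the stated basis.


write g with unknown coordinates in the stated basis and equate coefficients in (H − (-2)·I) g = f
solving from the highest basis element down gives g = -(1/6)x^4 + (8/27)x^3 + (151/81)x^2 + (601/729)x - 63661/26244
check: H g = -(1/6)x^4 - (16/27)x^3 - (140/81)x^2 + (1241/1458)x + 63661/13122
so H g − (-2)·g = -(1/2)x^4 + 2x^2 + (5/2)x = f ✓

g(x) = -(1/6)x^4 + (8/27)x^3 + (151/81)x^2 + (601/729)x - 63661/26244


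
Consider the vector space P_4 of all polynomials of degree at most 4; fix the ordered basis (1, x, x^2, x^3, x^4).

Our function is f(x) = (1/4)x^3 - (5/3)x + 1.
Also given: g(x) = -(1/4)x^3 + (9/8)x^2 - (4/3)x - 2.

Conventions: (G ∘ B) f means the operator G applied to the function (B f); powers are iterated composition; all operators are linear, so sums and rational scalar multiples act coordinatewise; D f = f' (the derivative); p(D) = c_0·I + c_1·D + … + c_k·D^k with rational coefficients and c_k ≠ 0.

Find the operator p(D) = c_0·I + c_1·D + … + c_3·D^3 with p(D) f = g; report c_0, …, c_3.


D^0 f = (1/4)x^3 - (5/3)x + 1
D^1 f = (3/4)x^2 - 5/3
D^2 f = (3/2)x
D^3 f = 3/2
matching coefficients of g against c_0 f + c_1 Df + … from the top degree down determines the c_i
solution: c_0 = -1, c_1 = 3/2, c_2 = -2, c_3 = 1

c_0 = -1, c_1 = 3/2, c_2 = -2, c_3 = 1


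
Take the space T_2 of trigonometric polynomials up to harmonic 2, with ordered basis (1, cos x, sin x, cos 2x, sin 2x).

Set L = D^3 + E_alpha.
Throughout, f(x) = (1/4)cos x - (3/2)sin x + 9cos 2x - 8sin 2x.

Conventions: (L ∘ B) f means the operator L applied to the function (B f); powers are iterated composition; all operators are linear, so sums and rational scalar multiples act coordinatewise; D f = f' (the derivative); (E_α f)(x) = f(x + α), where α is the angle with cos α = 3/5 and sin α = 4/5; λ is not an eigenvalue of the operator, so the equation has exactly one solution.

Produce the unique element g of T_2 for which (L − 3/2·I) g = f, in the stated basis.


write g with unknown coordinates in the stated basis and equate coefficients in (L − 3/2·I) g = f
solving from the highest basis element down gives g = -(21/34)cos x + (26/17)sin x - (7234/5273)cos 2x - (4912/5273)sin 2x
check: L g = -(23/34)cos x + (27/34)sin x + (36606/5273)cos 2x - (49552/5273)sin 2x
so L g − 3/2·g = (1/4)cos x - (3/2)sin x + 9cos 2x - 8sin 2x = f ✓

the result is g(x) = -(21/34)cos x + (26/17)sin x - (7234/5273)cos 2x - (4912/5273)sin 2x


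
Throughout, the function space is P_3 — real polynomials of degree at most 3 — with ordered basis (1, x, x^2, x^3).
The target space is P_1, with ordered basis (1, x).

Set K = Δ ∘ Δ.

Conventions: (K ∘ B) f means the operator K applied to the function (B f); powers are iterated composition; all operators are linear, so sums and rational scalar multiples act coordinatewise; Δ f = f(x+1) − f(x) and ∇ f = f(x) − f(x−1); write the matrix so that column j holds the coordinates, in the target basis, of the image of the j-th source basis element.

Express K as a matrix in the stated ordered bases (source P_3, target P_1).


the matrix is [[0, 0, 2, 6]; [0, 0, 0, 6]] (rows listed top to bottom)

image of 1: 0
image of x: 0
image of x^2: 2
image of x^3: 6x + 6
each image's coordinates form column j of the matrix


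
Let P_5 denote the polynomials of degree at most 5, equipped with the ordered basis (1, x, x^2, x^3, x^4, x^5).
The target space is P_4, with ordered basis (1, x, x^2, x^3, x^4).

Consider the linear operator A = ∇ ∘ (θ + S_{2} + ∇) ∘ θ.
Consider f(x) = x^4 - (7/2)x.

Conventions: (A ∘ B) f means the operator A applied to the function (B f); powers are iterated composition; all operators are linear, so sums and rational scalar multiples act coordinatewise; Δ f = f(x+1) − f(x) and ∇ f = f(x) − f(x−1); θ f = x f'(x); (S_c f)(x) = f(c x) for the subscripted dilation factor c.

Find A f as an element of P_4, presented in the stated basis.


θ f = 4x^4 - (7/2)x
θ θ f = 16x^4 - (7/2)x
S_{2} θ f = 64x^4 - 7x
∇ θ f = 16x^3 - 24x^2 + 16x - 15/2
(θ + S_{2} + ∇) θ f = 80x^4 + 16x^3 - 24x^2 + (11/2)x - 15/2
∇ (θ + S_{2} + ∇) θ f = 320x^3 - 432x^2 + 224x - 69/2

the result is g(x) = 320x^3 - 432x^2 + 224x - 69/2


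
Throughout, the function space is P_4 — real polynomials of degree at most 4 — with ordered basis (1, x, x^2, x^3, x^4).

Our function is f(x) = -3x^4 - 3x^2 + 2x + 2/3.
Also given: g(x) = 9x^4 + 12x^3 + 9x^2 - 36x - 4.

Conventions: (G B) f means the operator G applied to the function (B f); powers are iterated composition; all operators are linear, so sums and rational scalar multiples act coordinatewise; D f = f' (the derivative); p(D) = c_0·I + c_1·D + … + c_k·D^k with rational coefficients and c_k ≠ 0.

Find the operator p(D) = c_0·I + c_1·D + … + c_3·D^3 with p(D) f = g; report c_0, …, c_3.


p(D) = -3·I − D + (1/2)·D^3, i.e. c_0 = -3, c_1 = -1, c_2 = 0, c_3 = 1/2

D^0 f = -3x^4 - 3x^2 + 2x + 2/3
D^1 f = -12x^3 - 6x + 2
D^2 f = -36x^2 - 6
D^3 f = -72x
matching coefficients of g against c_0 f + c_1 Df + … from the top degree down determines the c_i
solution: c_0 = -3, c_1 = -1, c_2 = 0, c_3 = 1/2


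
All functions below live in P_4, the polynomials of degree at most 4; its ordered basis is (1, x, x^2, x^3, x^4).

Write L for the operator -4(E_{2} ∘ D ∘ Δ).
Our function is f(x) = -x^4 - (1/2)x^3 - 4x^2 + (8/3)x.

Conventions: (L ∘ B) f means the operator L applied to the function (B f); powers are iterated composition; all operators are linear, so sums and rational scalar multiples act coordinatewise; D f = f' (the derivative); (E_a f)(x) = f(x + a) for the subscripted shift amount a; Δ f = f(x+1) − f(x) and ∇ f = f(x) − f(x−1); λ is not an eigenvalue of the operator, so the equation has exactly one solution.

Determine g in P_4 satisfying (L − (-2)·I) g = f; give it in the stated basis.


g(x) = -(1/2)x^4 - (1/4)x^3 - 14x^2 - (185/3)x - 279/2

write g with unknown coordinates in the stated basis and equate coefficients in (L − (-2)·I) g = f
solving from the highest basis element down gives g = -(1/2)x^4 - (1/4)x^3 - 14x^2 - (185/3)x - 279/2
check: L g = 24x^2 + 126x + 279
so L g − (-2)·g = -x^4 - (1/2)x^3 - 4x^2 + (8/3)x = f ✓


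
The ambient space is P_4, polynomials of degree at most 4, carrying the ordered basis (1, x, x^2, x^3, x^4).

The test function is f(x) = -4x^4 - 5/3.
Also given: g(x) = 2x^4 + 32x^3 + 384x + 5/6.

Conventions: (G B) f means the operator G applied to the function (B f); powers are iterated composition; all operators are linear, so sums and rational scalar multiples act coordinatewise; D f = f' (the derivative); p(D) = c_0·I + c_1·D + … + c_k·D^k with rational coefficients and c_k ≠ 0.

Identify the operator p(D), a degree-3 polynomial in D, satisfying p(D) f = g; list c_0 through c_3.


D^0 f = -4x^4 - 5/3
D^1 f = -16x^3
D^2 f = -48x^2
D^3 f = -96x
matching coefficients of g against c_0 f + c_1 Df + … from the top degree down determines the c_i
solution: c_0 = -1/2, c_1 = -2, c_2 = 0, c_3 = -4

p(D) = -(1/2)·I − 2·D − 4·D^3, i.e. c_0 = -1/2, c_1 = -2, c_2 = 0, c_3 = -4


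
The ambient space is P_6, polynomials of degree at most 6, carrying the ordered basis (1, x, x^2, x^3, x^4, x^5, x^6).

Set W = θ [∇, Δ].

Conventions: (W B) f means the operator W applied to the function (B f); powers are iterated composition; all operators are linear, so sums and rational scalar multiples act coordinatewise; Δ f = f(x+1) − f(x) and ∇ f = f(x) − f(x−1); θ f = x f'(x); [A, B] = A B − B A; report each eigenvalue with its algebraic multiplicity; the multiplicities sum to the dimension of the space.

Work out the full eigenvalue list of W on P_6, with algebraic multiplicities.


image of 1: 0
image of x: 0
image of x^2: 0
image of x^3: 0
image of x^4: 0
image of x^5: 0
image of x^6: 0
the matrix is upper triangular; its diagonal is (0, 0, 0, 0, 0, 0, 0)
for a triangular matrix the eigenvalues are the diagonal entries, with algebraic multiplicity their repetition count

λ = 0 (multiplicity 7)


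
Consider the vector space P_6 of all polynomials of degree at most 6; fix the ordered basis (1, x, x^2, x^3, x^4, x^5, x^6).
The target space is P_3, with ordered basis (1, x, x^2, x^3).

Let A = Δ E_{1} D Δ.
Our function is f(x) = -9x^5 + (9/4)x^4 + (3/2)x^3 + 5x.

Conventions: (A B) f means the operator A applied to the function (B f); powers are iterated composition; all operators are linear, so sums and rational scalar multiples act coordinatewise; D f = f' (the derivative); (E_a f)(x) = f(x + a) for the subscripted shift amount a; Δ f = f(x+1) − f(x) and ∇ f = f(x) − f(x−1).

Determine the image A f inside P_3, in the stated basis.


g(x) = -540x^2 - 2106x - 2133

Δ f = -45x^4 - 81x^3 - 72x^2 - (63/2)x - 1/4
D Δ f = -180x^3 - 243x^2 - 144x - 63/2
E_{1} (D Δ) f = -180x^3 - 783x^2 - 1170x - 1197/2
Δ (E_{1} D Δ) f = -540x^2 - 2106x - 2133


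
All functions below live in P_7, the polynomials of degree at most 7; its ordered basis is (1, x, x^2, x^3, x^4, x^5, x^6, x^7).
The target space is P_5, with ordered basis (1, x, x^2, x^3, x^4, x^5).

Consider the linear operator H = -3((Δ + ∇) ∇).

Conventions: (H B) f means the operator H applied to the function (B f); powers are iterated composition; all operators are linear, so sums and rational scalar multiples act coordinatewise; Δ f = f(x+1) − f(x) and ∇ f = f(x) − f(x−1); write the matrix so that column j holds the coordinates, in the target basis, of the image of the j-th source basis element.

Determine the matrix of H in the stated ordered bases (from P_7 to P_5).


image of 1: 0
image of x: 0
image of x^2: -12
image of x^3: -36x + 18
image of x^4: -72x^2 + 72x - 48
image of x^5: -120x^3 + 180x^2 - 240x + 90
image of x^6: -180x^4 + 360x^3 - 720x^2 + 540x - 192
image of x^7: -252x^5 + 630x^4 - 1680x^3 + 1890x^2 - 1344x + 378
each image's coordinates form column j of the matrix

the matrix is [[0, 0, -12, 18, -48, 90, -192, 378]; [0, 0, 0, -36, 72, -240, 540, -1344]; [0, 0, 0, 0, -72, 180, -720, 1890]; [0, 0, 0, 0, 0, -120, 360, -1680]; [0, 0, 0, 0, 0, 0, -180, 630]; [0, 0, 0, 0, 0, 0, 0, -252]] (rows listed top to bottom)


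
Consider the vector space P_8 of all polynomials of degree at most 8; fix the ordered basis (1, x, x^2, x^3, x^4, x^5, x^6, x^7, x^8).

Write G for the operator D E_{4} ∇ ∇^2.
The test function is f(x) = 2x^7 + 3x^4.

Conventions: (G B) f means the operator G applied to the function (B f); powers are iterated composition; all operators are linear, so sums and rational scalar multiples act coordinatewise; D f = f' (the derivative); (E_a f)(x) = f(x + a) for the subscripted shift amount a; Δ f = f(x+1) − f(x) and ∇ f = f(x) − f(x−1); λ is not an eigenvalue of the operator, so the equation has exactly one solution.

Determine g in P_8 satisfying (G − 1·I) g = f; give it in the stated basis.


write g with unknown coordinates in the stated basis and equate coefficients in (G − 1·I) g = f
solving from the highest basis element down gives g = -2x^7 - 3x^4 - 1680x^3 - 12600x^2 - 32760x - 29472
check: G g = -1680x^3 - 12600x^2 - 32760x - 29472
so G g − 1·g = 2x^7 + 3x^4 = f ✓

the image equals g(x) = -2x^7 - 3x^4 - 1680x^3 - 12600x^2 - 32760x - 29472


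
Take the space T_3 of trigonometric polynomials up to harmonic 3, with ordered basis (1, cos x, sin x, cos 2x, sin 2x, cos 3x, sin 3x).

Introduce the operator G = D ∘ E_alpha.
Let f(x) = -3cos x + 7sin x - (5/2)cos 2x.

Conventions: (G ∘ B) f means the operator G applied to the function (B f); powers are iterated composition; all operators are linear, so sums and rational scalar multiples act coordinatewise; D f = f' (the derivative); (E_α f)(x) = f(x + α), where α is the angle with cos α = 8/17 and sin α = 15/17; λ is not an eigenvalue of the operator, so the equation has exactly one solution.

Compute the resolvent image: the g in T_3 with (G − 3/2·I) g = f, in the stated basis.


the result is g(x) = (262/401)cos x - (1230/401)sin x + (261/371)cos 2x + (92/371)sin 2x

write g with unknown coordinates in the stated basis and equate coefficients in (G − 3/2·I) g = f
solving from the highest basis element down gives g = (262/401)cos x - (1230/401)sin x + (261/371)cos 2x + (92/371)sin 2x
check: G g = -(810/401)cos x + (962/401)sin x - (536/371)cos 2x + (138/371)sin 2x
so G g − 3/2·g = -3cos x + 7sin x - (5/2)cos 2x = f ✓


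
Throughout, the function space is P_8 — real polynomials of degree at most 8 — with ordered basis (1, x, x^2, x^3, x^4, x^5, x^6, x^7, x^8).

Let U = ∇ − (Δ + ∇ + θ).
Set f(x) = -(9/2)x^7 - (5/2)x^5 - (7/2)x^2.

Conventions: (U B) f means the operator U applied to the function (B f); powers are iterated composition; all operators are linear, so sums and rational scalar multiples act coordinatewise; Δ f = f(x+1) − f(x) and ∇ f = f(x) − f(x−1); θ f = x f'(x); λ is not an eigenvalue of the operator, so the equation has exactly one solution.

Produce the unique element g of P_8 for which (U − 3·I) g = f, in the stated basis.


write g with unknown coordinates in the stated basis and equate coefficients in (U − 3·I) g = f
solving from the highest basis element down gives g = (9/20)x^7 - (7/20)x^6 - (97/160)x^5 - (239/224)x^4 + (59/224)x^3 + (12291/5600)x^2 + (1497/5600)x - 2151/5600
check: U g = -(63/20)x^7 - (21/20)x^6 - (691/160)x^5 - (717/224)x^4 + (177/224)x^3 + (17273/5600)x^2 + (4491/5600)x - 6453/5600
so U g − 3·g = -(9/2)x^7 - (5/2)x^5 - (7/2)x^2 = f ✓

the result is g(x) = (9/20)x^7 - (7/20)x^6 - (97/160)x^5 - (239/224)x^4 + (59/224)x^3 + (12291/5600)x^2 + (1497/5600)x - 2151/5600


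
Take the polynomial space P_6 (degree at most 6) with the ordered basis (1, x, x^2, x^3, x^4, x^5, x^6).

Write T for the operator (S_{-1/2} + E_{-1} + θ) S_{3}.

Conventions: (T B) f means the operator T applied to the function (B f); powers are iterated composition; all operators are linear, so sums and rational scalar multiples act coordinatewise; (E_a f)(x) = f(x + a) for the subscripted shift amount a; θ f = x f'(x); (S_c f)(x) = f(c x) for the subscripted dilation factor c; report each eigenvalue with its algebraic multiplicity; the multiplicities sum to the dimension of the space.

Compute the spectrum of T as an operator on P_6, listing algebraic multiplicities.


image of 1: 2
image of x: (9/2)x - 3
image of x^2: (117/4)x^2 - 18x + 9
image of x^3: (837/8)x^3 - 81x^2 + 81x - 27
image of x^4: (6561/16)x^4 - 324x^3 + 486x^2 - 324x + 81
image of x^5: (46413/32)x^5 - 1215x^4 + 2430x^3 - 2430x^2 + 1215x - 243
image of x^6: (327321/64)x^6 - 4374x^5 + 10935x^4 - 14580x^3 + 10935x^2 - 4374x + 729
the matrix is upper triangular; its diagonal is (2, 9/2, 117/4, 837/8, 6561/16, 46413/32, 327321/64)
for a triangular matrix the eigenvalues are the diagonal entries, with algebraic multiplicity their repetition count

λ = 2 (multiplicity 1), λ = 9/2 (multiplicity 1), λ = 117/4 (multiplicity 1), λ = 837/8 (multiplicity 1), λ = 6561/16 (multiplicity 1), λ = 46413/32 (multiplicity 1), λ = 327321/64 (multiplicity 1)


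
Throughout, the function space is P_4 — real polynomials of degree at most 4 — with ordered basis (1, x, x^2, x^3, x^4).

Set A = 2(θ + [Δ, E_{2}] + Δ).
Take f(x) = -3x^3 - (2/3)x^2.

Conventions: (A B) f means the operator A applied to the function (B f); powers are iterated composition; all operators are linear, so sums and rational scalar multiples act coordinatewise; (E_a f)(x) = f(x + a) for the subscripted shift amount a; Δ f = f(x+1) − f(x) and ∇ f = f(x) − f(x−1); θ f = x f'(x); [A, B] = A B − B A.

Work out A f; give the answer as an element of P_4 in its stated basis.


g(x) = -18x^3 - (62/3)x^2 - (62/3)x - 22/3

θ f = -9x^3 - (4/3)x^2
E_{2} f = -3x^3 - (56/3)x^2 - (116/3)x - 80/3
Δ E_{2} f = -9x^2 - (139/3)x - 181/3
Δ f = -9x^2 - (31/3)x - 11/3
E_{2} Δ f = -9x^2 - (139/3)x - 181/3
[Δ, E_{2}] f = 0
Δ f = -9x^2 - (31/3)x - 11/3
(θ + [Δ, E_{2}] + Δ) f = -9x^3 - (31/3)x^2 - (31/3)x - 11/3
(2(θ + [Δ, E_{2}] + Δ)) f = -18x^3 - (62/3)x^2 - (62/3)x - 22/3


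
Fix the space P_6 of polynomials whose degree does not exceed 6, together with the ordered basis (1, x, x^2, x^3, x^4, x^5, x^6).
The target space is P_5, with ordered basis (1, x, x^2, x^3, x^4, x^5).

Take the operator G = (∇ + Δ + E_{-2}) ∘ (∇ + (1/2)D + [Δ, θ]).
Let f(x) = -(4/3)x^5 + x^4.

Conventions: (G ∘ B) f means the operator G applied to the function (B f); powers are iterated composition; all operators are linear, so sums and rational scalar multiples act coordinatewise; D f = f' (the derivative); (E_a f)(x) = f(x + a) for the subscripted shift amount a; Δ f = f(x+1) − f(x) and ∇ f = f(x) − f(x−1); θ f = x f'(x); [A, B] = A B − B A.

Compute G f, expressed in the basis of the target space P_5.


∇ f = -(20/3)x^4 + (52/3)x^3 - (58/3)x^2 + (32/3)x - 7/3
D f = -(20/3)x^4 + 4x^3
((1/2)D) f = -(10/3)x^4 + 2x^3
θ f = -(20/3)x^5 + 4x^4
Δ θ f = -(100/3)x^4 - (152/3)x^3 - (128/3)x^2 - (52/3)x - 8/3
Δ f = -(20/3)x^4 - (28/3)x^3 - (22/3)x^2 - (8/3)x - 1/3
θ Δ f = -(80/3)x^4 - 28x^3 - (44/3)x^2 - (8/3)x
[Δ, θ] f = -(20/3)x^4 - (68/3)x^3 - 28x^2 - (44/3)x - 8/3
(∇ + (1/2)D + [Δ, θ]) f = -(50/3)x^4 - (10/3)x^3 - (142/3)x^2 - 4x - 5
∇ (∇ + (1/2)D + [Δ, θ]) f = -(200/3)x^3 + 90x^2 - (454/3)x + 170/3
Δ (∇ + (1/2)D + [Δ, θ]) f = -(200/3)x^3 - 110x^2 - (514/3)x - 214/3
E_{-2} (∇ + (1/2)D + [Δ, θ]) f = -(50/3)x^4 + 130x^3 - (1282/3)x^2 + (2036/3)x - 1279/3
(∇ + Δ + E_{-2}) (∇ + (1/2)D + [Δ, θ]) f = -(50/3)x^4 - (10/3)x^3 - (1342/3)x^2 + 356x - 441

the result is g(x) = -(50/3)x^4 - (10/3)x^3 - (1342/3)x^2 + 356x - 441


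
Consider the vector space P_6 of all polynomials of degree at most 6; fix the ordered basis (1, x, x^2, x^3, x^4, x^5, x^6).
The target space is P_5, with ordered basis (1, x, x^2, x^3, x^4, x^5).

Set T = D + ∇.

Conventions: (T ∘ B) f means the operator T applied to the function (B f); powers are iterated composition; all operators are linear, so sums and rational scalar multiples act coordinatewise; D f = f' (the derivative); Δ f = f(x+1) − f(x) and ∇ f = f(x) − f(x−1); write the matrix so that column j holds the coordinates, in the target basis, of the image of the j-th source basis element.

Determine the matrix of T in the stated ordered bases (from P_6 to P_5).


the matrix is [[0, 2, -1, 1, -1, 1, -1]; [0, 0, 4, -3, 4, -5, 6]; [0, 0, 0, 6, -6, 10, -15]; [0, 0, 0, 0, 8, -10, 20]; [0, 0, 0, 0, 0, 10, -15]; [0, 0, 0, 0, 0, 0, 12]] (rows listed top to bottom)

image of 1: 0
image of x: 2
image of x^2: 4x - 1
image of x^3: 6x^2 - 3x + 1
image of x^4: 8x^3 - 6x^2 + 4x - 1
image of x^5: 10x^4 - 10x^3 + 10x^2 - 5x + 1
image of x^6: 12x^5 - 15x^4 + 20x^3 - 15x^2 + 6x - 1
each image's coordinates form column j of the matrix


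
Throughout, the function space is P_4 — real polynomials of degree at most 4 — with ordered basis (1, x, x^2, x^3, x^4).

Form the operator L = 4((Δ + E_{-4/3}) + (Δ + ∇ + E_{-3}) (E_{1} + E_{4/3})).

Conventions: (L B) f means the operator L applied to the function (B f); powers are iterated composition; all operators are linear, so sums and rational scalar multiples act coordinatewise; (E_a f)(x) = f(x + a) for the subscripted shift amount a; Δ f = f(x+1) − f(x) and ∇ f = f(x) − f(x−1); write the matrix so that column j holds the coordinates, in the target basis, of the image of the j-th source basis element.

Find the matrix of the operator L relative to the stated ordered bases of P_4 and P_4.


image of 1: 12
image of x: 12x
image of x^2: 12x^2 + 680/9
image of x^3: 12x^3 + (680/3)x + 80/3
image of x^4: 12x^4 + (1360/3)x^2 + (320/3)x + 23816/81
each image's coordinates form column j of the matrix

the matrix is [[12, 0, 680/9, 80/3, 23816/81]; [0, 12, 0, 680/3, 320/3]; [0, 0, 12, 0, 1360/3]; [0, 0, 0, 12, 0]; [0, 0, 0, 0, 12]] (rows listed top to bottom)


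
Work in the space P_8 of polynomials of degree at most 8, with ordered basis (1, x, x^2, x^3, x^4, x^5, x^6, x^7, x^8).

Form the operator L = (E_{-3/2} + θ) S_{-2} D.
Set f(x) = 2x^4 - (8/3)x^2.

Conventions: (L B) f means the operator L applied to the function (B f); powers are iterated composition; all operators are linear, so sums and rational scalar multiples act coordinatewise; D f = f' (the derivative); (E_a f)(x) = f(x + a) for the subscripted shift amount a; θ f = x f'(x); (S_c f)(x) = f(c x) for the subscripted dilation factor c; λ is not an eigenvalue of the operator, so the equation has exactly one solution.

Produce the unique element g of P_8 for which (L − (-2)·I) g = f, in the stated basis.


the image equals g(x) = x^4 + 64x^3 - (3676/3)x^2 - (10924/3)x + 13736/3

write g with unknown coordinates in the stated basis and equate coefficients in (L − (-2)·I) g = f
solving from the highest basis element down gives g = x^4 + 64x^3 - (3676/3)x^2 - (10924/3)x + 13736/3
check: L g = -128x^3 + 2448x^2 + (21848/3)x - 27472/3
so L g − (-2)·g = 2x^4 - (8/3)x^2 = f ✓


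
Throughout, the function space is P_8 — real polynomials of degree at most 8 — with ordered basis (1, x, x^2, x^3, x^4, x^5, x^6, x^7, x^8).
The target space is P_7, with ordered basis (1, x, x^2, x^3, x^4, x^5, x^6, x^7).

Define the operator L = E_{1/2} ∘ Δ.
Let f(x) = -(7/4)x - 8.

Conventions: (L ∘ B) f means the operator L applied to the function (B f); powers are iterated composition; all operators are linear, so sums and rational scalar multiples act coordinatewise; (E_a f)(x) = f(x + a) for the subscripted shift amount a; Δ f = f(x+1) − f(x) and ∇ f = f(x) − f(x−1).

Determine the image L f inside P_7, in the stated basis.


Δ f = -7/4
E_{1/2} Δ f = -7/4

the image equals g(x) = -7/4


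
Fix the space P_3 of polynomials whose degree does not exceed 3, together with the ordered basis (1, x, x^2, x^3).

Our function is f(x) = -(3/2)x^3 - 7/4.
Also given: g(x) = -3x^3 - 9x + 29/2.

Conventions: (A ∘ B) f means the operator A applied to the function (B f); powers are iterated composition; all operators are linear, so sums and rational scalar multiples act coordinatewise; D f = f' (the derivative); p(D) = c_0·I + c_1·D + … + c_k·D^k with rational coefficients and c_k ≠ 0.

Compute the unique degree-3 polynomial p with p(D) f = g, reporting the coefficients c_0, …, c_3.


c_0 = 2, c_1 = 0, c_2 = 1, c_3 = -2

D^0 f = -(3/2)x^3 - 7/4
D^1 f = -(9/2)x^2
D^2 f = -9x
D^3 f = -9
matching coefficients of g against c_0 f + c_1 Df + … from the top degree down determines the c_i
solution: c_0 = 2, c_1 = 0, c_2 = 1, c_3 = -2


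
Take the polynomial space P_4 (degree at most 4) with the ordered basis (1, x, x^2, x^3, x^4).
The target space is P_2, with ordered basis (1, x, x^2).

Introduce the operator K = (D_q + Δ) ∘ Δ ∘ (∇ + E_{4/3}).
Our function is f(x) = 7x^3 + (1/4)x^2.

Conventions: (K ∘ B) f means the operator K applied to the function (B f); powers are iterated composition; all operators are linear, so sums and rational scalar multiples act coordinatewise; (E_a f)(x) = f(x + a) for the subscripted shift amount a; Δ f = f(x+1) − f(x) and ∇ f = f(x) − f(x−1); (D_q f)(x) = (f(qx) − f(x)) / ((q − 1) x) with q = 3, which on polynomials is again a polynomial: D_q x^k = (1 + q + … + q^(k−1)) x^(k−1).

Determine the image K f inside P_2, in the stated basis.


∇ f = 21x^2 - (41/2)x + 27/4
E_{4/3} f = 7x^3 + (113/4)x^2 + 38x + 460/27
(∇ + E_{4/3}) f = 7x^3 + (197/4)x^2 + (35/2)x + 2569/108
Δ (∇ + E_{4/3}) f = 21x^2 + (239/2)x + 295/4
D_q Δ (∇ + E_{4/3}) f = 84x + 239/2
Δ Δ (∇ + E_{4/3}) f = 42x + 281/2
(D_q + Δ) Δ (∇ + E_{4/3}) f = 126x + 260

g(x) = 126x + 260


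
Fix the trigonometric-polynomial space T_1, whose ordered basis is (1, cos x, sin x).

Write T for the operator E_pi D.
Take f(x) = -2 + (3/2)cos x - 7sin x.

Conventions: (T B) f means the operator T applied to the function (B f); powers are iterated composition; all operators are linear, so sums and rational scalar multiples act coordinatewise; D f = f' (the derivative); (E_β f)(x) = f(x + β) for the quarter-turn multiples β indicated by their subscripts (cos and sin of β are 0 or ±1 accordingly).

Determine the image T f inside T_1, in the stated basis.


D f = -7cos x - (3/2)sin x
E_pi D f = 7cos x + (3/2)sin x

the image equals g(x) = 7cos x + (3/2)sin x


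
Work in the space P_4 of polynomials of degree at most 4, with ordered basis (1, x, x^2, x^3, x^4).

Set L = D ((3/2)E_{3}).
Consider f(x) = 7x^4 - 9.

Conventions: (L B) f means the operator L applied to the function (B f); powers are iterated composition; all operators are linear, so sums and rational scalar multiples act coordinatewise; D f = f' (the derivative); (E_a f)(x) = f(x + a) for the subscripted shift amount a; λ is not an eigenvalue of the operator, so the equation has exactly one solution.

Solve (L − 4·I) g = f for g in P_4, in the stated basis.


g(x) = -(7/4)x^4 - (21/8)x^3 - (1701/64)x^2 - (27783/256)x - 400797/2048

write g with unknown coordinates in the stated basis and equate coefficients in (L − 4·I) g = f
solving from the highest basis element down gives g = -(7/4)x^4 - (21/8)x^3 - (1701/64)x^2 - (27783/256)x - 400797/2048
check: L g = -(21/2)x^3 - (1701/16)x^2 - (27783/64)x - 405405/512
so L g − 4·g = 7x^4 - 9 = f ✓


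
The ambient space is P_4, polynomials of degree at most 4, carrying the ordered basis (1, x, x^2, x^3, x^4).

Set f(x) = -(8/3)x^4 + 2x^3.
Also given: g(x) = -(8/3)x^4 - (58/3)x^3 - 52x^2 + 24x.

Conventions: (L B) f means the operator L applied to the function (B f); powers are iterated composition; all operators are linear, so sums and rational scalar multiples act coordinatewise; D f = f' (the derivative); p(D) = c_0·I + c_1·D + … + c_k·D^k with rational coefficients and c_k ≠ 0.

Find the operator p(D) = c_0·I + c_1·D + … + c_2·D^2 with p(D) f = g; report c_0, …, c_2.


p(D) = I + 2·D + 2·D^2, i.e. c_0 = 1, c_1 = 2, c_2 = 2

D^0 f = -(8/3)x^4 + 2x^3
D^1 f = -(32/3)x^3 + 6x^2
D^2 f = -32x^2 + 12x
matching coefficients of g against c_0 f + c_1 Df + … from the top degree down determines the c_i
solution: c_0 = 1, c_1 = 2, c_2 = 2


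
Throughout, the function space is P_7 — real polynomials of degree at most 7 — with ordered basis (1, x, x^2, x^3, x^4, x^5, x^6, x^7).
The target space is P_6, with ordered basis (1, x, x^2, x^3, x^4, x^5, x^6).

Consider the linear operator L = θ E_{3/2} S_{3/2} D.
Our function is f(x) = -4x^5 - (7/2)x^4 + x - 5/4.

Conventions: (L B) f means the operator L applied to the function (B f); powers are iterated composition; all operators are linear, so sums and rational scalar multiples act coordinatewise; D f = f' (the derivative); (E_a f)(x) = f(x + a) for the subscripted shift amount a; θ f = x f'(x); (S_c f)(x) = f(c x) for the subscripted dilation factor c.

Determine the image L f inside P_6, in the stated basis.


the image equals g(x) = -405x^4 - (7857/4)x^3 - 3159x^2 - (26973/16)x

D f = -20x^4 - 14x^3 + 1
S_{3/2} D f = -(405/4)x^4 - (189/4)x^3 + 1
E_{3/2} S_{3/2} D f = -(405/4)x^4 - (2619/4)x^3 - (3159/2)x^2 - (26973/16)x - 42947/64
θ (E_{3/2} S_{3/2} D) f = -405x^4 - (7857/4)x^3 - 3159x^2 - (26973/16)x


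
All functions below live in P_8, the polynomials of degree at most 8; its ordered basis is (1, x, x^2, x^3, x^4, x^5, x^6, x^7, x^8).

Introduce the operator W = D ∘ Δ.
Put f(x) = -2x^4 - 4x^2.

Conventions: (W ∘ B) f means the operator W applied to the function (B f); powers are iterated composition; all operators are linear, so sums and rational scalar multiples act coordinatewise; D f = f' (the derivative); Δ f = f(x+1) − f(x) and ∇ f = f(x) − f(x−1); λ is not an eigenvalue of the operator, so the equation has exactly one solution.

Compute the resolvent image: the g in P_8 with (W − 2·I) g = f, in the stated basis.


write g with unknown coordinates in the stated basis and equate coefficients in (W − 2·I) g = f
solving from the highest basis element down gives g = x^4 + 8x^2 + 6x + 10
check: W g = 12x^2 + 12x + 20
so W g − 2·g = -2x^4 - 4x^2 = f ✓

the image equals g(x) = x^4 + 8x^2 + 6x + 10


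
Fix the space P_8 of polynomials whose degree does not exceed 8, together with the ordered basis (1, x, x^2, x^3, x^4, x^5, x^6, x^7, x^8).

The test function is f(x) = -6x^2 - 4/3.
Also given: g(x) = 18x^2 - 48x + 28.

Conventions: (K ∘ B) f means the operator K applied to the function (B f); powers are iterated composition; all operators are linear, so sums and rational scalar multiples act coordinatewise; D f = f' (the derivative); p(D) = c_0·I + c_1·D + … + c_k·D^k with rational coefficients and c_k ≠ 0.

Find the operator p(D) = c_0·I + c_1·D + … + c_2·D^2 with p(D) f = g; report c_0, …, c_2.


p(D) = -3·I + 4·D − 2·D^2, i.e. c_0 = -3, c_1 = 4, c_2 = -2

D^0 f = -6x^2 - 4/3
D^1 f = -12x
D^2 f = -12
matching coefficients of g against c_0 f + c_1 Df + … from the top degree down determines the c_i
solution: c_0 = -3, c_1 = 4, c_2 = -2


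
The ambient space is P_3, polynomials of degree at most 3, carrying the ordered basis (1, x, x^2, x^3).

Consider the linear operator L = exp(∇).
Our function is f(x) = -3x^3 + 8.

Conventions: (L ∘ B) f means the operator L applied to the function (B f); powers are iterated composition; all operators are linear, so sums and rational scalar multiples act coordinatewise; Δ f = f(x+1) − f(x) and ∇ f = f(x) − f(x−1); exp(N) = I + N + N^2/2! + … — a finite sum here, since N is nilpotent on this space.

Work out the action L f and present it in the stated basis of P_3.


order-1 term: -9x^2 + 9x - 3
order-2 term: -9x + 9
order-3 term: -3
the series for exp(∇) f terminates at order 3
exp(∇) f = -3x^3 - 9x^2 + 11

the result is g(x) = -3x^3 - 9x^2 + 11


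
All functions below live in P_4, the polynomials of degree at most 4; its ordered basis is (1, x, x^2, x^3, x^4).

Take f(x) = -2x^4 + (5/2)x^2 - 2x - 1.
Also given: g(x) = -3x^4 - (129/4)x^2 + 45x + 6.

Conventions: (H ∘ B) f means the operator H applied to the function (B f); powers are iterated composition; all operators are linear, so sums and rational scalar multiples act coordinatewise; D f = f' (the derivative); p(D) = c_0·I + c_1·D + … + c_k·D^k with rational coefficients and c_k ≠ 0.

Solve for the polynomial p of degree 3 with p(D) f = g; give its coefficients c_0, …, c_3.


p(D) = (3/2)·I + (3/2)·D^2 − D^3, i.e. c_0 = 3/2, c_1 = 0, c_2 = 3/2, c_3 = -1

D^0 f = -2x^4 + (5/2)x^2 - 2x - 1
D^1 f = -8x^3 + 5x - 2
D^2 f = -24x^2 + 5
D^3 f = -48x
matching coefficients of g against c_0 f + c_1 Df + … from the top degree down determines the c_i
solution: c_0 = 3/2, c_1 = 0, c_2 = 3/2, c_3 = -1


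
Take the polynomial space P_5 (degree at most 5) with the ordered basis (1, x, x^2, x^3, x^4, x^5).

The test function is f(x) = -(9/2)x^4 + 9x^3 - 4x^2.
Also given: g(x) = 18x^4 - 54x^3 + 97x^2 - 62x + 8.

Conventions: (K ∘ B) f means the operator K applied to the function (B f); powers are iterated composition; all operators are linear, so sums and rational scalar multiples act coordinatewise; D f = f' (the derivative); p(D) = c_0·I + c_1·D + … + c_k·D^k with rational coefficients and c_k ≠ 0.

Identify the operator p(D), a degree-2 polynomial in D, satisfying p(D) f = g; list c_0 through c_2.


D^0 f = -(9/2)x^4 + 9x^3 - 4x^2
D^1 f = -18x^3 + 27x^2 - 8x
D^2 f = -54x^2 + 54x - 8
matching coefficients of g against c_0 f + c_1 Df + … from the top degree down determines the c_i
solution: c_0 = -4, c_1 = 1, c_2 = -1

c_0 = -4, c_1 = 1, c_2 = -1


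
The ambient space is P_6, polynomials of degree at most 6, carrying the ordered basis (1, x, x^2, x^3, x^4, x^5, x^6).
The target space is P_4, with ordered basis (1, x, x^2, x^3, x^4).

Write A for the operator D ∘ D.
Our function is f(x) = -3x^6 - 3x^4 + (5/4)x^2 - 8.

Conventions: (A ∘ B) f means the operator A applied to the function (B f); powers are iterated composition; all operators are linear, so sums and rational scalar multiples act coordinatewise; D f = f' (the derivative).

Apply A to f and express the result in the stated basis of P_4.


D f = -18x^5 - 12x^3 + (5/2)x
D D f = -90x^4 - 36x^2 + 5/2

g(x) = -90x^4 - 36x^2 + 5/2


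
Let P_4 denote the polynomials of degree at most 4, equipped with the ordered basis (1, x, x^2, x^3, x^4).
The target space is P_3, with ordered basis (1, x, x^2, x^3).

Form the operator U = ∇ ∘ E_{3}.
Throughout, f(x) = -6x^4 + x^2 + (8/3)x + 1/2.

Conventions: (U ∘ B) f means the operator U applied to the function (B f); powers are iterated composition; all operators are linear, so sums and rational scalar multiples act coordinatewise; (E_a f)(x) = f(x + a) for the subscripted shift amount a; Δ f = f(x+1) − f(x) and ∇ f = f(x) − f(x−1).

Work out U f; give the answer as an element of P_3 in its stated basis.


the result is g(x) = -24x^3 - 180x^2 - 454x - 1147/3

E_{3} f = -6x^4 - 72x^3 - 323x^2 - (1918/3)x - 937/2
∇ E_{3} f = -24x^3 - 180x^2 - 454x - 1147/3


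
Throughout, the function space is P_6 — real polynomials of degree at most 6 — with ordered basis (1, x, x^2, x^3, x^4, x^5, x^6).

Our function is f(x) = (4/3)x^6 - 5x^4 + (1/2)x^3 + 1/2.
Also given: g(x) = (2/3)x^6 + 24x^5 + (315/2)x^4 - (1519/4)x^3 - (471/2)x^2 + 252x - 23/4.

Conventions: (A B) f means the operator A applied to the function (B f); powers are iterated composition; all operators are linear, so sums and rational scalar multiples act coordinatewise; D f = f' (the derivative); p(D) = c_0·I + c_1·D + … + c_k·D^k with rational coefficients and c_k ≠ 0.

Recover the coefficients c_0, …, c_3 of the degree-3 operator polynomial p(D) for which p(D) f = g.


c_0 = 1/2, c_1 = 3, c_2 = 4, c_3 = -2

D^0 f = (4/3)x^6 - 5x^4 + (1/2)x^3 + 1/2
D^1 f = 8x^5 - 20x^3 + (3/2)x^2
D^2 f = 40x^4 - 60x^2 + 3x
D^3 f = 160x^3 - 120x + 3
matching coefficients of g against c_0 f + c_1 Df + … from the top degree down determines the c_i
solution: c_0 = 1/2, c_1 = 3, c_2 = 4, c_3 = -2


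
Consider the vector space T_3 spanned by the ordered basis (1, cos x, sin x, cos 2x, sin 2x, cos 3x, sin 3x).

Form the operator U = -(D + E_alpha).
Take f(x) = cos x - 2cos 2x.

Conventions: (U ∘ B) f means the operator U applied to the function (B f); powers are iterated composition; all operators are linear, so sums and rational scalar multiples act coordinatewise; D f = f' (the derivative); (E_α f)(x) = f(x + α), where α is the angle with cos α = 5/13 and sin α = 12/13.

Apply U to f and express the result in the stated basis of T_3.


the image equals g(x) = -(5/13)cos x + (25/13)sin x - (238/169)cos 2x - (916/169)sin 2x

D f = -sin x + 4sin 2x
E_alpha f = (5/13)cos x - (12/13)sin x + (238/169)cos 2x + (240/169)sin 2x
(D + E_alpha) f = (5/13)cos x - (25/13)sin x + (238/169)cos 2x + (916/169)sin 2x
(-(D + E_alpha)) f = -(5/13)cos x + (25/13)sin x - (238/169)cos 2x - (916/169)sin 2x


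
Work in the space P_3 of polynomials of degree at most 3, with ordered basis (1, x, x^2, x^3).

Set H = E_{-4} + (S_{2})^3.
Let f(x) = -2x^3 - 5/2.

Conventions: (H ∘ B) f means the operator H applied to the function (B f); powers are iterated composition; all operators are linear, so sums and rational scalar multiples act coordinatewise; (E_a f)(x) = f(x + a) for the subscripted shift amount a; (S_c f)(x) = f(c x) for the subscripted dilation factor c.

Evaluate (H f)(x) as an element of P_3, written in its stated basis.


the result is g(x) = -1026x^3 + 24x^2 - 96x + 123

E_{-4} f = -2x^3 + 24x^2 - 96x + 251/2
S_{2} f = -16x^3 - 5/2
S_{2} S_{2} f = -128x^3 - 5/2
S_{2} S_{2} S_{2} f = -1024x^3 - 5/2
(E_{-4} + (S_{2})^3) f = -1026x^3 + 24x^2 - 96x + 123
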